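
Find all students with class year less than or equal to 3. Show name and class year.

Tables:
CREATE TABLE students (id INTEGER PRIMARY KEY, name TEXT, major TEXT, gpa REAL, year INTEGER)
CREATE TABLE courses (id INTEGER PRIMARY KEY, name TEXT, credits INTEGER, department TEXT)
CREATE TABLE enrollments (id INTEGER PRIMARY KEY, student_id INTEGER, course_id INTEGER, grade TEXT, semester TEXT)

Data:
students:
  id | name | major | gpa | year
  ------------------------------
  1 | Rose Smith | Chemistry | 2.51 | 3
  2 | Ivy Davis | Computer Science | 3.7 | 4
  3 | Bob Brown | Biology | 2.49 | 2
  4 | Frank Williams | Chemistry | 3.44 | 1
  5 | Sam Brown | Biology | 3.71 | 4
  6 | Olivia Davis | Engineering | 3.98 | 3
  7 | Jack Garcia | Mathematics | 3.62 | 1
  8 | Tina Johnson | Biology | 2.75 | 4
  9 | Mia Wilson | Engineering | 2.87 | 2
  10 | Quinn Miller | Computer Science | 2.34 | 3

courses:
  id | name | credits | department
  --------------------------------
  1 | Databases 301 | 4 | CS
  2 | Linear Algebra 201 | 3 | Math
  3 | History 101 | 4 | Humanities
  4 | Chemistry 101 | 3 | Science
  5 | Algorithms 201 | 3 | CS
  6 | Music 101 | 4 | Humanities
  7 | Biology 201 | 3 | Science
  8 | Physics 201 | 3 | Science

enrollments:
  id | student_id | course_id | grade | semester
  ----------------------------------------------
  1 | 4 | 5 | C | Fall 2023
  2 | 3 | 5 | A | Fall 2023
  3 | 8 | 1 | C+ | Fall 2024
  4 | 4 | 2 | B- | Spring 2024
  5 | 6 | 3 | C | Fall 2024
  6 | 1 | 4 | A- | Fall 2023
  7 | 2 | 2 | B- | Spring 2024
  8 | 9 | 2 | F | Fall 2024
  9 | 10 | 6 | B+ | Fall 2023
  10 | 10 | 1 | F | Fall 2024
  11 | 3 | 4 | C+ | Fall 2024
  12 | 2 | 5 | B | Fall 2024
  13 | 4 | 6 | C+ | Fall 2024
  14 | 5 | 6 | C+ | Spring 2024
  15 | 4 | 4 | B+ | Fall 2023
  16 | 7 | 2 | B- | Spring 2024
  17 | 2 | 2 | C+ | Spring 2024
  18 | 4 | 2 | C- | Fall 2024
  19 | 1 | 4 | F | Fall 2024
SELECT name, year FROM students WHERE year <= 3

Execution result:
name | year
Rose Smith | 3
Bob Brown | 2
Frank Williams | 1
Olivia Davis | 3
Jack Garcia | 1
Mia Wilson | 2
Quinn Miller | 3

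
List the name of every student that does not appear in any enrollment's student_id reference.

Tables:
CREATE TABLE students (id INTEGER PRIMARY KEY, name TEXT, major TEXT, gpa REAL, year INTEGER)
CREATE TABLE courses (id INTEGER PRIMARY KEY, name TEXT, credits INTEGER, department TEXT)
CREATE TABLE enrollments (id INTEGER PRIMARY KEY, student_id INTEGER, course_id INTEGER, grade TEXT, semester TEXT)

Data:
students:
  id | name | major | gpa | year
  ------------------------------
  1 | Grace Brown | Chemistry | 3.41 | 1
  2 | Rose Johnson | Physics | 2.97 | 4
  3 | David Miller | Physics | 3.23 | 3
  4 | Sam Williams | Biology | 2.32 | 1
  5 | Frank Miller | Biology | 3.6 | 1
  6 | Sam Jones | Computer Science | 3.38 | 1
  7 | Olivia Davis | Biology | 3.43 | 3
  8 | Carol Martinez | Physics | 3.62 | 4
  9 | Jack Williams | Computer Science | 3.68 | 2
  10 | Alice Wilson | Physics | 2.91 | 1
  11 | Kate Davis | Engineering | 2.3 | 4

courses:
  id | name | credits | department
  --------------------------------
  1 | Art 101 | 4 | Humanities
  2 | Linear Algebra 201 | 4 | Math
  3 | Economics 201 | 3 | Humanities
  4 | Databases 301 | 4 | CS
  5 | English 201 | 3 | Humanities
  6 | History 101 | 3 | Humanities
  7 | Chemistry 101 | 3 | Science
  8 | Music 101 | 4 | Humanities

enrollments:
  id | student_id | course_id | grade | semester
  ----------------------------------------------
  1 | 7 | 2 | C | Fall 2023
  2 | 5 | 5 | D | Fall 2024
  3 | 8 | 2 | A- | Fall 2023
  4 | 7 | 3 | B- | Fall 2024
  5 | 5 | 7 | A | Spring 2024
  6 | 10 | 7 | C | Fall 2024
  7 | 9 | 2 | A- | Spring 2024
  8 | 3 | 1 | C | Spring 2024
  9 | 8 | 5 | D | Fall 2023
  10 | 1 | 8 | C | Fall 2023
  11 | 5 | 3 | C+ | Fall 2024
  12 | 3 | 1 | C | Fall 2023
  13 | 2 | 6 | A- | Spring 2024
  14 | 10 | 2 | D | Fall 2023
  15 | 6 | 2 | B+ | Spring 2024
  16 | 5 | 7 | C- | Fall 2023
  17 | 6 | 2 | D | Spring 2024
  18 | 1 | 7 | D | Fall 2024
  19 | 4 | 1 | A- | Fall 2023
SELECT p.name FROM students p LEFT JOIN enrollments c ON c.student_id = p.id WHERE c.id IS NULL

Execution result:
Kate Davis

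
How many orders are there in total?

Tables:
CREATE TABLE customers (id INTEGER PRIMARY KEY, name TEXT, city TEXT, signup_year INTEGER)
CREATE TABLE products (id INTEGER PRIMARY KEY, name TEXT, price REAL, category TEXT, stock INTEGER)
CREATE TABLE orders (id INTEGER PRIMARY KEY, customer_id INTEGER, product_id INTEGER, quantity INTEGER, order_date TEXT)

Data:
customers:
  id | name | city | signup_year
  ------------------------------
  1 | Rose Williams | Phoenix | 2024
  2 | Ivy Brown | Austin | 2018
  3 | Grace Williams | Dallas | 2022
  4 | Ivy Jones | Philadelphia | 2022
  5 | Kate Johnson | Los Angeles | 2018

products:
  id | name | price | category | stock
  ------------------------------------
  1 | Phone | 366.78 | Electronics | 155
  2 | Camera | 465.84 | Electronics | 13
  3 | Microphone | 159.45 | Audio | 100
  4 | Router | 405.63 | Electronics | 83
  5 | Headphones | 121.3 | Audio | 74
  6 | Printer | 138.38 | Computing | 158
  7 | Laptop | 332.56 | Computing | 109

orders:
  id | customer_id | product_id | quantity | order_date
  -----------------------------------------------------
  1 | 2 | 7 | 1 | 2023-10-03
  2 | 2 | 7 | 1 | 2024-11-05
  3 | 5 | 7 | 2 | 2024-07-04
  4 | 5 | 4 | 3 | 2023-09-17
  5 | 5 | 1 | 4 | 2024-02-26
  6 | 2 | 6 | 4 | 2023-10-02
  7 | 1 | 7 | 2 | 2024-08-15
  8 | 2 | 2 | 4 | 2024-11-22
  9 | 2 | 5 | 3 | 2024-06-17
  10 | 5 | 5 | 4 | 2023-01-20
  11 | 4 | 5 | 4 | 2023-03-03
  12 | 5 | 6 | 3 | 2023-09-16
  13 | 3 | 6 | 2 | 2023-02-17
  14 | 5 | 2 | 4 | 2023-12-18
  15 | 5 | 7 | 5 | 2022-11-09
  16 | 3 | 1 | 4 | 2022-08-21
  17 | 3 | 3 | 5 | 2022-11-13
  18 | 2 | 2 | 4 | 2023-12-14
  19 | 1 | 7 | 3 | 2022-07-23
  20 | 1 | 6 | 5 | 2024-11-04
SELECT COUNT(*) FROM orders

Execution result:
20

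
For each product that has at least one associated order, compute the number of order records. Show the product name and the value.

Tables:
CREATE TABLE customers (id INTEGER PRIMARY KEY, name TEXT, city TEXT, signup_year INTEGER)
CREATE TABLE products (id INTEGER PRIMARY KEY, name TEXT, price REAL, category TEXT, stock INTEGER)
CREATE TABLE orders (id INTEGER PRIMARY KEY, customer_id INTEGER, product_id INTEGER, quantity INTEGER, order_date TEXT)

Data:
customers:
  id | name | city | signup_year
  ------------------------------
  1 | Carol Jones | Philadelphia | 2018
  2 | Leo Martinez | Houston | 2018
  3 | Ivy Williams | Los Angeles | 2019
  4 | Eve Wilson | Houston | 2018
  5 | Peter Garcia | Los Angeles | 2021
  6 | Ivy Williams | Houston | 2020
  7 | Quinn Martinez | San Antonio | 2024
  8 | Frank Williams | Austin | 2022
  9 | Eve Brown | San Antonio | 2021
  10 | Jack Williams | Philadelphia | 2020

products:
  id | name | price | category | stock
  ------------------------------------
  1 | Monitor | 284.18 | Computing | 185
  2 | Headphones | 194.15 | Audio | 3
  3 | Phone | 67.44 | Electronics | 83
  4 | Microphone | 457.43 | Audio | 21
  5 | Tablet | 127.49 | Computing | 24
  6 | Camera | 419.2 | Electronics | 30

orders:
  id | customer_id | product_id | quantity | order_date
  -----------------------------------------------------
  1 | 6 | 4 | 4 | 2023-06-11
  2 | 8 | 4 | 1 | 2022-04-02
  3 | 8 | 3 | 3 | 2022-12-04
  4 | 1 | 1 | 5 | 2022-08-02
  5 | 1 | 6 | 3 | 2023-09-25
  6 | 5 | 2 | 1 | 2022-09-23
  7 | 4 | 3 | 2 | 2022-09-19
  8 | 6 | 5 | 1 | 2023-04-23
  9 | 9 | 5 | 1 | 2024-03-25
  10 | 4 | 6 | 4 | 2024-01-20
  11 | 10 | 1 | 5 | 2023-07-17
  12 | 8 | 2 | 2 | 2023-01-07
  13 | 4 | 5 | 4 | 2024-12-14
SELECT p.name, COUNT(*) AS n FROM orders c JOIN products p ON c.product_id = p.id GROUP BY p.id, p.name

Execution result:
name | n
Monitor | 2
Headphones | 2
Phone | 2
Microphone | 2
Tablet | 3
Camera | 2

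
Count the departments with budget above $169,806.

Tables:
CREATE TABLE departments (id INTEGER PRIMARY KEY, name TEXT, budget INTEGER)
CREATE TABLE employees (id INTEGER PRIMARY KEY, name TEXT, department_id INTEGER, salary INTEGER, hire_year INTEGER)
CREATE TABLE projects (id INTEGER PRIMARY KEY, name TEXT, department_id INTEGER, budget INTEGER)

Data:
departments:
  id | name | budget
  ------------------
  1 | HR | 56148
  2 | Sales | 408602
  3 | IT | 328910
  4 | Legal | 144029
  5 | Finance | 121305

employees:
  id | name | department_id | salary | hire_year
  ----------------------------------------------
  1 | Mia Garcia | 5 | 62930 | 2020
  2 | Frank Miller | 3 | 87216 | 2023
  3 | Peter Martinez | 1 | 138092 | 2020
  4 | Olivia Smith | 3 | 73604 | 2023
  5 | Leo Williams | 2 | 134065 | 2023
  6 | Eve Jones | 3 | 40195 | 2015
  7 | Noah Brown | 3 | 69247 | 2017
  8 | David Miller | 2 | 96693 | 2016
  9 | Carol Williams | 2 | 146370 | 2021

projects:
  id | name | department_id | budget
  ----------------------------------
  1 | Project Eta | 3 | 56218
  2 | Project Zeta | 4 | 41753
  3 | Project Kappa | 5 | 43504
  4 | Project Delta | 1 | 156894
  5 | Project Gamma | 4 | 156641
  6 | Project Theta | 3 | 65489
SELECT COUNT(*) FROM departments WHERE budget > 169806

Execution result:
2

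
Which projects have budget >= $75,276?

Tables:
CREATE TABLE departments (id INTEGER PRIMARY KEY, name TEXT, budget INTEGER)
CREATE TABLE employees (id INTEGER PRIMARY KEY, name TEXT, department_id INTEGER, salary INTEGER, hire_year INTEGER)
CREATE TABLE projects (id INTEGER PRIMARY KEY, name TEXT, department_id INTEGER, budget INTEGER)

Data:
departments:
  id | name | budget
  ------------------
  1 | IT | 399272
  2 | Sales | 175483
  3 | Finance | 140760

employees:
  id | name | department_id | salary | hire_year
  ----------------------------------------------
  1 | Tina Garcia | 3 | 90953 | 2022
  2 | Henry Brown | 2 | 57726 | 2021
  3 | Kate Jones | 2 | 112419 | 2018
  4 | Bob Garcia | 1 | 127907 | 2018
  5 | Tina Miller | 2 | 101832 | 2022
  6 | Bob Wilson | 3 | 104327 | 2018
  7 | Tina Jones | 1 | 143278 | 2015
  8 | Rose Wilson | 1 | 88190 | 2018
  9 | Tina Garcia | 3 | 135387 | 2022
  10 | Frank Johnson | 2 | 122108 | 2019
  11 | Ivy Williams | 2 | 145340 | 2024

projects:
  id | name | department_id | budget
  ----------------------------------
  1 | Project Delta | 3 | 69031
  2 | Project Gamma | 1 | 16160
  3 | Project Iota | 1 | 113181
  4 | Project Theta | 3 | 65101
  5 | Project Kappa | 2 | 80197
SELECT name, budget FROM projects WHERE budget >= 75276

Execution result:
name | budget
Project Iota | 113181
Project Kappa | 80197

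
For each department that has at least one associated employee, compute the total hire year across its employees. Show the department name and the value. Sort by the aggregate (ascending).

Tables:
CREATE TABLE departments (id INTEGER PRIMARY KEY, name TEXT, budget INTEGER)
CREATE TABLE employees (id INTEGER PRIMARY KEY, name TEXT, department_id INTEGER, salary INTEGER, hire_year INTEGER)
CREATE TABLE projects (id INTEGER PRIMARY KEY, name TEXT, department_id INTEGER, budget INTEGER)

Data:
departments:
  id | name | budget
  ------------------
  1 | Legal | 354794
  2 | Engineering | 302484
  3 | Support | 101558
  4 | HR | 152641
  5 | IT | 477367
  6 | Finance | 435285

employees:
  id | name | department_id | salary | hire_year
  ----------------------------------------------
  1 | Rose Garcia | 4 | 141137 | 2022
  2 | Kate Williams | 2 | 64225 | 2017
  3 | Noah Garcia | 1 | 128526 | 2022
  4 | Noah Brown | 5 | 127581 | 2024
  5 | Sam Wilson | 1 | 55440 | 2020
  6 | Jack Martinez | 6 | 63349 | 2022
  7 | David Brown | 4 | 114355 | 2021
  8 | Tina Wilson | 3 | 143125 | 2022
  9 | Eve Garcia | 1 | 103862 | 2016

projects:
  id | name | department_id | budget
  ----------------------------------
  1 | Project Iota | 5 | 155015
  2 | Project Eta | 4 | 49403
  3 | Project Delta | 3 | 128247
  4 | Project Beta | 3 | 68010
SELECT p.name, SUM(c.hire_year) AS sum_hire_year FROM employees c JOIN departments p ON c.department_id = p.id GROUP BY p.id, p.name ORDER BY sum_hire_year ASC

Execution result:
name | sum_hire_year
Engineering | 2017
Support | 2022
Finance | 2022
IT | 2024
HR | 4043
Legal | 6058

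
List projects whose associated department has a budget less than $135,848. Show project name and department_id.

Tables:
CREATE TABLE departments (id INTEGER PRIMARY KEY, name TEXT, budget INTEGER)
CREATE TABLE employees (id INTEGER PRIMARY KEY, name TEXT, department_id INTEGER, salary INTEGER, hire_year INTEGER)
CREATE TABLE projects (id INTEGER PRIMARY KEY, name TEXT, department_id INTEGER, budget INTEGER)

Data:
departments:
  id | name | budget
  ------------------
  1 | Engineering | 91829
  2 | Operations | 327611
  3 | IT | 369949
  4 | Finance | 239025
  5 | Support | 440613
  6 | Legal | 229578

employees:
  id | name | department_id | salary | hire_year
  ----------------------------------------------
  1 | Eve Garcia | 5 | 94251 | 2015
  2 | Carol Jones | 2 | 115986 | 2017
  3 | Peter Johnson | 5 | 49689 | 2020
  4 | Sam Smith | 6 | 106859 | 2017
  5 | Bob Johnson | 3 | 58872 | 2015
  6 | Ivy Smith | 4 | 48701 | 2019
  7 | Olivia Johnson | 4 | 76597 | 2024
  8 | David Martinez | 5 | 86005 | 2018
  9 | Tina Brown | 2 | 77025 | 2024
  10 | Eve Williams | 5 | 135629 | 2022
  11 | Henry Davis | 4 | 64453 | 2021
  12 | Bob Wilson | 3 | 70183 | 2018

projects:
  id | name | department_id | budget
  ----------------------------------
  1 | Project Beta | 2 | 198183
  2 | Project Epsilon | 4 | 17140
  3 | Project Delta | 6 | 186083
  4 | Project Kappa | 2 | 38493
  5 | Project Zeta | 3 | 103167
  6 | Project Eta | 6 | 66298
SELECT name, department_id FROM projects WHERE department_id IN (SELECT id FROM departments WHERE budget < 135848)

Execution result:
(no rows)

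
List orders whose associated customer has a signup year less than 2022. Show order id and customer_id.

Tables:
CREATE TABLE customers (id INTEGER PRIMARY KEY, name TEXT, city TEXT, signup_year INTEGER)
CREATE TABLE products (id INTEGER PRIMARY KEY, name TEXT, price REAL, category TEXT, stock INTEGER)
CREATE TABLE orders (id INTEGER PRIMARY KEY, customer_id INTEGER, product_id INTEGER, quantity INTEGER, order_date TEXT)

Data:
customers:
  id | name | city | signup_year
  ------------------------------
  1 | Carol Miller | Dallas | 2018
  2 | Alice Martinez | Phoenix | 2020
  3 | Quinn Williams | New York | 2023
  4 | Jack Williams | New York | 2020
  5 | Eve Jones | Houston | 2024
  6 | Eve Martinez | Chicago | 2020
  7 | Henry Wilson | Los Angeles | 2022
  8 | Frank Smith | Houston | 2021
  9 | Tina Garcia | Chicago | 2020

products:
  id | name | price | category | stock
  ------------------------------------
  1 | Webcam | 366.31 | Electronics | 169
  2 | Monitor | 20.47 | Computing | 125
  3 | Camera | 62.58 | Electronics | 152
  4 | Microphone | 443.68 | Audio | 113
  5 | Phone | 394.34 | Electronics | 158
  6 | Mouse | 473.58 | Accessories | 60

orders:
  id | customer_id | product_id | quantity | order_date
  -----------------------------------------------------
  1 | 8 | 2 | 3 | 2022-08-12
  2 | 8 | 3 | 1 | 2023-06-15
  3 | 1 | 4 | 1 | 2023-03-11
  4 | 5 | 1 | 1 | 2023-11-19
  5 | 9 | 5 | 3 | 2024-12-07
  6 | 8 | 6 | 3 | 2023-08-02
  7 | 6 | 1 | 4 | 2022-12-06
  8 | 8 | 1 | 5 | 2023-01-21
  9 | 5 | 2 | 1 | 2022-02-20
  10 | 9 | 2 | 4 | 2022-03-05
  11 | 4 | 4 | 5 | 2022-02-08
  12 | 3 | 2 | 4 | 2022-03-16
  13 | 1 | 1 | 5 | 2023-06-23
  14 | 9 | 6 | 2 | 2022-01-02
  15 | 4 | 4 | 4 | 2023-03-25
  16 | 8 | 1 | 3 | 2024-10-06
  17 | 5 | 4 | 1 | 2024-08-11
SELECT id, customer_id FROM orders WHERE customer_id IN (SELECT id FROM customers WHERE signup_year < 2022)

Execution result:
id | customer_id
1 | 8
2 | 8
3 | 1
5 | 9
6 | 8
7 | 6
8 | 8
10 | 9
11 | 4
13 | 1
14 | 9
15 | 4
16 | 8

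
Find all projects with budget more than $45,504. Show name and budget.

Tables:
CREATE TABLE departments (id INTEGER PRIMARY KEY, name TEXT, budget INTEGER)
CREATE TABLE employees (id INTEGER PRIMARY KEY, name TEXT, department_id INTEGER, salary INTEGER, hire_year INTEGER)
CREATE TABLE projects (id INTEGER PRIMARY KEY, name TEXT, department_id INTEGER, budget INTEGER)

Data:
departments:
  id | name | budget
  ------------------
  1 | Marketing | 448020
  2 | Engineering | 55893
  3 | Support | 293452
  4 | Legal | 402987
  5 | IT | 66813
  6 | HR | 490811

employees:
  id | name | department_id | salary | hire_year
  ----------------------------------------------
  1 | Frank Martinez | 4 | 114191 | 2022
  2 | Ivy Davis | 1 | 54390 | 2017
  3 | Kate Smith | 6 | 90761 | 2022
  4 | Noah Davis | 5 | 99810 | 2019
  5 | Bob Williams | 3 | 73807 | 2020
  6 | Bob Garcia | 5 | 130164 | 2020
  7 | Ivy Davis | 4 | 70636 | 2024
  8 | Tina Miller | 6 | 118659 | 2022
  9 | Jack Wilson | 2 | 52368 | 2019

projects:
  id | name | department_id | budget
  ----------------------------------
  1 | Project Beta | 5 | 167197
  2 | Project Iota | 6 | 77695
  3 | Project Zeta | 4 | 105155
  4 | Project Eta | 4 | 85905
SELECT name, budget FROM projects WHERE budget > 45504

Execution result:
name | budget
Project Beta | 167197
Project Iota | 77695
Project Zeta | 105155
Project Eta | 85905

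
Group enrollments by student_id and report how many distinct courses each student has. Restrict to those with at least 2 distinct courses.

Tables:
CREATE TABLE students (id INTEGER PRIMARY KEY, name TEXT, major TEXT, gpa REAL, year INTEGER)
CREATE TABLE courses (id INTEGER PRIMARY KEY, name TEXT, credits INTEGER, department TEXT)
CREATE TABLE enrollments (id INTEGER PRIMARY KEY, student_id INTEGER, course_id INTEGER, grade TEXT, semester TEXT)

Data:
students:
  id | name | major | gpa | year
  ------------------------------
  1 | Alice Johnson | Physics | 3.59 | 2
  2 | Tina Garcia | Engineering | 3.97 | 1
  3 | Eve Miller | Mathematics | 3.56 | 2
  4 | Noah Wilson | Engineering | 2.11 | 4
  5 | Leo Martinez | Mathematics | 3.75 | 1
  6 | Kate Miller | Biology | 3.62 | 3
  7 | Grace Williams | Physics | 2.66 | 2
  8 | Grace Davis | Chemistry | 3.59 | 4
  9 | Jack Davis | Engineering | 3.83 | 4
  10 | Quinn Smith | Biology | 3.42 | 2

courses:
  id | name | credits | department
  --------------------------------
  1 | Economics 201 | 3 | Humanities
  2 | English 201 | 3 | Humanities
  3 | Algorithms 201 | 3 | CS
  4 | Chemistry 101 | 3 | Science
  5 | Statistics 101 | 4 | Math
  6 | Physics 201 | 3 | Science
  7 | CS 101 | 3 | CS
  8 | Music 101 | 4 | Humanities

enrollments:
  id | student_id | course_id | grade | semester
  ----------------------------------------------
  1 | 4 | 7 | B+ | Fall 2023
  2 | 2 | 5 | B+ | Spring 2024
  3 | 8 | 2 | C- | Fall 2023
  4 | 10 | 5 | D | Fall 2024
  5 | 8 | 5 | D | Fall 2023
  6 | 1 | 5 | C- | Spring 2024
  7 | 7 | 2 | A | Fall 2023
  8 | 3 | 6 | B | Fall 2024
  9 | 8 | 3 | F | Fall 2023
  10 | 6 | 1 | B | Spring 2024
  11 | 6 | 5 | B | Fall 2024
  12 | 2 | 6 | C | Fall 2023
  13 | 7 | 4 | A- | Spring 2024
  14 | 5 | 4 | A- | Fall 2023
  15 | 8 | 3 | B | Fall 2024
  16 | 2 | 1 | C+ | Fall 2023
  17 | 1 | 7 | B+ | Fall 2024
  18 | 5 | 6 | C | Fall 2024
SELECT student_id, COUNT(DISTINCT course_id) AS distinct_course_count FROM enrollments GROUP BY student_id HAVING COUNT(DISTINCT course_id) >= 2

Execution result:
student_id | distinct_course_count
1 | 2
2 | 3
5 | 2
6 | 2
7 | 2
8 | 3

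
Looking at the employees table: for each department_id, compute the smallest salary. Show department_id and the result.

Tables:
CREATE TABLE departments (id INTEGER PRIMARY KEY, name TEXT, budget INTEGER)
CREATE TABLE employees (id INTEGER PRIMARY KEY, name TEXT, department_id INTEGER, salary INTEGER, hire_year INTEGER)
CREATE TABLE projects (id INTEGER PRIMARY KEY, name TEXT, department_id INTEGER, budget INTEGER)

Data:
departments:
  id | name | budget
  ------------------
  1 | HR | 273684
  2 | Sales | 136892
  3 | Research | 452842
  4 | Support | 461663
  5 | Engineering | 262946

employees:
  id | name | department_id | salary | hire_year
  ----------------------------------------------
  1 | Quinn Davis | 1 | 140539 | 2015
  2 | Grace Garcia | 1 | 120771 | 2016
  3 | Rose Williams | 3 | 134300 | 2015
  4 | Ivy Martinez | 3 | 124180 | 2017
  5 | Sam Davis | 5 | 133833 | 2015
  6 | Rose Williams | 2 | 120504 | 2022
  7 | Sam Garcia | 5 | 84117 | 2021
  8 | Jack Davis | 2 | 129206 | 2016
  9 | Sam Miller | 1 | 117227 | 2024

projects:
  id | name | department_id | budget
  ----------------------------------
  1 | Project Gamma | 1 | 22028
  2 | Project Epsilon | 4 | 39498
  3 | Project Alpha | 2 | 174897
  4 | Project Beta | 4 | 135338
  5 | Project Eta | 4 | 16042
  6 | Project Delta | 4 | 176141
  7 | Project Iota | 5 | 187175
SELECT department_id, MIN(salary) AS min_salary FROM employees GROUP BY department_id

Execution result:
department_id | min_salary
1 | 117227
2 | 120504
3 | 124180
5 | 84117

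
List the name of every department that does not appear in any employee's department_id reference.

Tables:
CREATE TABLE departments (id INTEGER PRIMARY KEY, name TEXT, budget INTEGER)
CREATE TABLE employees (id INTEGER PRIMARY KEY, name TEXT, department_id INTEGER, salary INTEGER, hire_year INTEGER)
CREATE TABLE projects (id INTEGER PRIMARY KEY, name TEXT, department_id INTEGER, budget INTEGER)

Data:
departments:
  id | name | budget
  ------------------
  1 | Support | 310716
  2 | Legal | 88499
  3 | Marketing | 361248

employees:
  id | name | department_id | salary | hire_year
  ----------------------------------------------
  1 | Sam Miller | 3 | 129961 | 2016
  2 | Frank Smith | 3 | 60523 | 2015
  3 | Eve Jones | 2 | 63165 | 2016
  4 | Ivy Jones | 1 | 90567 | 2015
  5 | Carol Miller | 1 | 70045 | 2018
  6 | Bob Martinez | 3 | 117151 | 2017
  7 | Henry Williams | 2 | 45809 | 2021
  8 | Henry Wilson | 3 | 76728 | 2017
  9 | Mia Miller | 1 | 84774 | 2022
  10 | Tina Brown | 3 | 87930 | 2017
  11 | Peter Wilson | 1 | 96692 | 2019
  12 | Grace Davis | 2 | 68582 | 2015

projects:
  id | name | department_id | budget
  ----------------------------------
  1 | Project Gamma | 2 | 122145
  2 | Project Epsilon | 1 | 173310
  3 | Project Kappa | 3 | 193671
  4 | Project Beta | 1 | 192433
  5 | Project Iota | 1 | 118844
SELECT p.name FROM departments p LEFT JOIN employees c ON c.department_id = p.id WHERE c.id IS NULL

Execution result:
(no rows)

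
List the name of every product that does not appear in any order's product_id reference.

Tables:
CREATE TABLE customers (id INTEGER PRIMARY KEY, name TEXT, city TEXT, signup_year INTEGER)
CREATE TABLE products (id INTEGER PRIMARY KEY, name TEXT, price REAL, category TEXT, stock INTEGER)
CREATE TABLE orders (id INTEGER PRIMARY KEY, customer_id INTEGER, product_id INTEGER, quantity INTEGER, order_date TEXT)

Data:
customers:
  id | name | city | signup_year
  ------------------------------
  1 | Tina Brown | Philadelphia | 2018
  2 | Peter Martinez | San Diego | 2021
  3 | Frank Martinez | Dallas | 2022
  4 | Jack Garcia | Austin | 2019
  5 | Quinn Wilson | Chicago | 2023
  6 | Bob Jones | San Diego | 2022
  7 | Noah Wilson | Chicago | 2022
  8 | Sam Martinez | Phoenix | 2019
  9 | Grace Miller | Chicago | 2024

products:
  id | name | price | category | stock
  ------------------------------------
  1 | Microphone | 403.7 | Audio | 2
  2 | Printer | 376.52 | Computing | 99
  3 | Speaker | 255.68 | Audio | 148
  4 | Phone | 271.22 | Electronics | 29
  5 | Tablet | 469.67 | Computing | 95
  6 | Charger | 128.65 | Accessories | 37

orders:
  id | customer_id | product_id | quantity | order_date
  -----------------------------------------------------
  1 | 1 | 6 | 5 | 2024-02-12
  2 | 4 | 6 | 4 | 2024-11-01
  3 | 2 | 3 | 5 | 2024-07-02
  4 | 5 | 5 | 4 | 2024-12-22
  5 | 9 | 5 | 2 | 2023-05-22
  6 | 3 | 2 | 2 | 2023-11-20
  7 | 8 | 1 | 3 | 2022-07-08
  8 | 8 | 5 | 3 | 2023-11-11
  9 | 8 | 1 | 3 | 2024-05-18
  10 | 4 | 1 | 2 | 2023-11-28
SELECT p.name FROM products p LEFT JOIN orders c ON c.product_id = p.id WHERE c.id IS NULL

Execution result:
Phone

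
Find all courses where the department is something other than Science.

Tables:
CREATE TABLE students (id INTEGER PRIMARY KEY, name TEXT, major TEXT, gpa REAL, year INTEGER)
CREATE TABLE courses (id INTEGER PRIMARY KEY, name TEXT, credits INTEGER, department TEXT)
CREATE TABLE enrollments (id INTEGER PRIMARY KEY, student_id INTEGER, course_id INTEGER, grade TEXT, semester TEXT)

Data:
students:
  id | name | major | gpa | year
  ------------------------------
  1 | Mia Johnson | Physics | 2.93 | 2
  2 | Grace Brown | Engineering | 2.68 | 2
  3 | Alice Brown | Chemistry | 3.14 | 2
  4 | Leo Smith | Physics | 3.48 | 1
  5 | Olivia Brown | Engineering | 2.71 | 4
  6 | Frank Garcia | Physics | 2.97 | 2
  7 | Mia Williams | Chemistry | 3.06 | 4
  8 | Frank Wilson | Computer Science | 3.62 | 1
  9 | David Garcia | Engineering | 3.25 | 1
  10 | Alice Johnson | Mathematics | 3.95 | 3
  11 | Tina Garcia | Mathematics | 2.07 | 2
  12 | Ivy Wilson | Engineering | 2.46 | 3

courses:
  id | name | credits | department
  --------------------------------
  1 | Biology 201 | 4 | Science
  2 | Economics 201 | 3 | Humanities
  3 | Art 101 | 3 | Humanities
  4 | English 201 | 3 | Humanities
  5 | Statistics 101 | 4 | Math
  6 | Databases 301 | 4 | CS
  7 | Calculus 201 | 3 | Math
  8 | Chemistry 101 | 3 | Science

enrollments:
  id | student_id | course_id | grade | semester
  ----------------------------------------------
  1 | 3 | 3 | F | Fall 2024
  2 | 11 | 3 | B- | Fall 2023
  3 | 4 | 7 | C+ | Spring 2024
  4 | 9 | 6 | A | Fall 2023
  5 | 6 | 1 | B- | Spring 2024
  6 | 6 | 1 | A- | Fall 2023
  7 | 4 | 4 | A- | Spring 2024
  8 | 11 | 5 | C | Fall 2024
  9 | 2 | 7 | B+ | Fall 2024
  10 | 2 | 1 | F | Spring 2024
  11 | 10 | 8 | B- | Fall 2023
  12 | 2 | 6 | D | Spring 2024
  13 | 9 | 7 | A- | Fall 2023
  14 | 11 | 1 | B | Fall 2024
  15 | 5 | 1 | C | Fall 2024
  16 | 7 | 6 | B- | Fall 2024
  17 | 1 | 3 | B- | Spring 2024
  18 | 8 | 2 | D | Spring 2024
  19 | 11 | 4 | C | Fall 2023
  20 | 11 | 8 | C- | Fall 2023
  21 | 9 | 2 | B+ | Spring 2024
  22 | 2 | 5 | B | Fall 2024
SELECT name, department FROM courses WHERE department <> 'Science'

Execution result:
name | department
Economics 201 | Humanities
Art 101 | Humanities
English 201 | Humanities
Statistics 101 | Math
Databases 301 | CS
Calculus 201 | Math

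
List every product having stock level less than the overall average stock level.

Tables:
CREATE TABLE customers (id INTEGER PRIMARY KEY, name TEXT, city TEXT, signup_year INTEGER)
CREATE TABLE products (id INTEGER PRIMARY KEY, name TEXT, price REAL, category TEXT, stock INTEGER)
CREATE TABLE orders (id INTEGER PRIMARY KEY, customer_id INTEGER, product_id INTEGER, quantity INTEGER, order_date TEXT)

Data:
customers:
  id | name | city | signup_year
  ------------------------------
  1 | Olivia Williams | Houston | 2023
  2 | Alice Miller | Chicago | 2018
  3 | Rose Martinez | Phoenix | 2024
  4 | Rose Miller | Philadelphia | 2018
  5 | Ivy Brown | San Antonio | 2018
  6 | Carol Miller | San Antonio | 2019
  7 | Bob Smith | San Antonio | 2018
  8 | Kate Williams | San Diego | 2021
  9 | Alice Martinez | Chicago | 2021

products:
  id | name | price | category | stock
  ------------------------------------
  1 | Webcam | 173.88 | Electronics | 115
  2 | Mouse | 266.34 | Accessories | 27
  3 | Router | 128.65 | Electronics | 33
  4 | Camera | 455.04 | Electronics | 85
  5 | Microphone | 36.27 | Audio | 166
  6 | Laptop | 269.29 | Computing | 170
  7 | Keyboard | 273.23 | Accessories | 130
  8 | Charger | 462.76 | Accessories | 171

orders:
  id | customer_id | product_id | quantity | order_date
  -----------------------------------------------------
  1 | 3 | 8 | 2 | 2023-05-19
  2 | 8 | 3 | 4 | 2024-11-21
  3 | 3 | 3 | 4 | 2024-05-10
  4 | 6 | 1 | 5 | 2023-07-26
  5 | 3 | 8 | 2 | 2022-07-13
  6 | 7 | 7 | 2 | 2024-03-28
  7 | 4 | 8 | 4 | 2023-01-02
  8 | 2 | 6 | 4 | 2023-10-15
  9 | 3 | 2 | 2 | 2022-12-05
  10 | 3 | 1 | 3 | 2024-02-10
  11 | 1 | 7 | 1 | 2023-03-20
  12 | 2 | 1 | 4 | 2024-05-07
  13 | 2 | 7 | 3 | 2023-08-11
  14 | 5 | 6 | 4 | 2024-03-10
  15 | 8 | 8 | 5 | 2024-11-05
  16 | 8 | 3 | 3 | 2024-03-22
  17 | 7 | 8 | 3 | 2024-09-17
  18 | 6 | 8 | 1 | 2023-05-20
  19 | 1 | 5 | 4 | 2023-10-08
SELECT name, stock FROM products WHERE stock < (SELECT AVG(stock) FROM products)

Execution result:
name | stock
Mouse | 27
Router | 33
Camera | 85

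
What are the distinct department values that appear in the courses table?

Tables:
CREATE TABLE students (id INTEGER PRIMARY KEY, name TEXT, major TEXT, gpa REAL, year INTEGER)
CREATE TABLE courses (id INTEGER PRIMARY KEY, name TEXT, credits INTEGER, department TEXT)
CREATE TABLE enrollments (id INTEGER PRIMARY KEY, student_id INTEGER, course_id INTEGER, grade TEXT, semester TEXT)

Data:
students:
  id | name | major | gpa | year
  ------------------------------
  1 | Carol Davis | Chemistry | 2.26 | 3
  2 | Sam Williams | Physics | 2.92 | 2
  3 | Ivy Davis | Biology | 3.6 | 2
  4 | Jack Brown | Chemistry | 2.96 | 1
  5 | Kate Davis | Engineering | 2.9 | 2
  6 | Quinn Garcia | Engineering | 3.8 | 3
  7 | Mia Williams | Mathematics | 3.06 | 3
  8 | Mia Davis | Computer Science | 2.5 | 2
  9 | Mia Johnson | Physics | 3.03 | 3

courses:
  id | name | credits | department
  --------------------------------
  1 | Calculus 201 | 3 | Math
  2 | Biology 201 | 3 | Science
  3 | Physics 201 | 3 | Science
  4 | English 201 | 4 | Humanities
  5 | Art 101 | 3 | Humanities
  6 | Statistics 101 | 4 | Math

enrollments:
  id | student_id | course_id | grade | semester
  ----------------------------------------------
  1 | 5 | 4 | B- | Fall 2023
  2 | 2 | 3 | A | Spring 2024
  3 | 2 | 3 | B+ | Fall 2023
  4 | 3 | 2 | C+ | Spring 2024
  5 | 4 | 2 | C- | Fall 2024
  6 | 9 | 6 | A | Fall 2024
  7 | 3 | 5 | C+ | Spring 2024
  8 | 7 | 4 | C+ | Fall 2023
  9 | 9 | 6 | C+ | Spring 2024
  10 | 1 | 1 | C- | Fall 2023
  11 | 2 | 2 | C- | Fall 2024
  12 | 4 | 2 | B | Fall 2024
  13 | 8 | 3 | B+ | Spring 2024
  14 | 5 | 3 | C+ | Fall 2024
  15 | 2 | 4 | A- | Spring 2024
SELECT DISTINCT department FROM courses

Execution result:
department
Math
Science
Humanities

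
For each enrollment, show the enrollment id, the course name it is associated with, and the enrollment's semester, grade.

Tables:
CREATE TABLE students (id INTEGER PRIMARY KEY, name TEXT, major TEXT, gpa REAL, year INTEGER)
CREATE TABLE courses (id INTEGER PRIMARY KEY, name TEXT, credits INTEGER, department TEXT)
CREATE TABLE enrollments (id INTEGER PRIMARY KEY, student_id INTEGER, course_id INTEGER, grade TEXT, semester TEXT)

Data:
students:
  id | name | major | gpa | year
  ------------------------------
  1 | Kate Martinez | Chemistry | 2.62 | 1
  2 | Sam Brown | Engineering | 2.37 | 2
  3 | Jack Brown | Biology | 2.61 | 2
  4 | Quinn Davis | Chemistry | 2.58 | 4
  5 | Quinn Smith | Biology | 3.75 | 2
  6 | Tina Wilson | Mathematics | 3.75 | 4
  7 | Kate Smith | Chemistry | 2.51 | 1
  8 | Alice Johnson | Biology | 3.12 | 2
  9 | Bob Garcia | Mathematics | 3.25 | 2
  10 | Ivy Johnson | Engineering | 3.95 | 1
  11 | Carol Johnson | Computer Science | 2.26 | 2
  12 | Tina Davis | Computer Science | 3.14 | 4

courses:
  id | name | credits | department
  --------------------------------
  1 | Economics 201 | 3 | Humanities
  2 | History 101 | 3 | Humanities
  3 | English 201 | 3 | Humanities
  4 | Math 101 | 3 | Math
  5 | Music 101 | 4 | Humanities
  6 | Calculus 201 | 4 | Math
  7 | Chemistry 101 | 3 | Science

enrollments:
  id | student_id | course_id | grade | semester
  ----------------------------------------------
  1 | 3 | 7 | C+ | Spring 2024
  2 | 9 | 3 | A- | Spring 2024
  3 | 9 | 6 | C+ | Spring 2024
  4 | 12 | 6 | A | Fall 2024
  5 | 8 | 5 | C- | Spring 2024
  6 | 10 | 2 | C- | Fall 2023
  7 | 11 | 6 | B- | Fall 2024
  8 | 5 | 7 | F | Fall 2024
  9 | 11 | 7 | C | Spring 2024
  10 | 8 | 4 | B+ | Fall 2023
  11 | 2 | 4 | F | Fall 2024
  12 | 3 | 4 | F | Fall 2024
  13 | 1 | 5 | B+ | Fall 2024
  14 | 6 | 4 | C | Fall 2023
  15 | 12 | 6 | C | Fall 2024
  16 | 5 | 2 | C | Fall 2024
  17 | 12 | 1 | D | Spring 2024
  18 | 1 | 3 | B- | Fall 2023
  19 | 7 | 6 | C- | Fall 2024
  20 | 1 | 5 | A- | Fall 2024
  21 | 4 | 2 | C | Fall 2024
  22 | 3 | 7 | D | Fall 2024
SELECT c.id, p.name AS course, c.semester, c.grade FROM enrollments c JOIN courses p ON c.course_id = p.id

Execution result:
id | course | semester | grade
1 | Chemistry 101 | Spring 2024 | C+
2 | English 201 | Spring 2024 | A-
3 | Calculus 201 | Spring 2024 | C+
4 | Calculus 201 | Fall 2024 | A
5 | Music 101 | Spring 2024 | C-
6 | History 101 | Fall 2023 | C-
7 | Calculus 201 | Fall 2024 | B-
8 | Chemistry 101 | Fall 2024 | F
9 | Chemistry 101 | Spring 2024 | C
10 | Math 101 | Fall 2023 | B+
11 | Math 101 | Fall 2024 | F
12 | Math 101 | Fall 2024 | F
13 | Music 101 | Fall 2024 | B+
14 | Math 101 | Fall 2023 | C
15 | Calculus 201 | Fall 2024 | C
16 | History 101 | Fall 2024 | C
17 | Economics 201 | Spring 2024 | D
18 | English 201 | Fall 2023 | B-
19 | Calculus 201 | Fall 2024 | C-
20 | Music 101 | Fall 2024 | A-
21 | History 101 | Fall 2024 | C
22 | Chemistry 101 | Fall 2024 | D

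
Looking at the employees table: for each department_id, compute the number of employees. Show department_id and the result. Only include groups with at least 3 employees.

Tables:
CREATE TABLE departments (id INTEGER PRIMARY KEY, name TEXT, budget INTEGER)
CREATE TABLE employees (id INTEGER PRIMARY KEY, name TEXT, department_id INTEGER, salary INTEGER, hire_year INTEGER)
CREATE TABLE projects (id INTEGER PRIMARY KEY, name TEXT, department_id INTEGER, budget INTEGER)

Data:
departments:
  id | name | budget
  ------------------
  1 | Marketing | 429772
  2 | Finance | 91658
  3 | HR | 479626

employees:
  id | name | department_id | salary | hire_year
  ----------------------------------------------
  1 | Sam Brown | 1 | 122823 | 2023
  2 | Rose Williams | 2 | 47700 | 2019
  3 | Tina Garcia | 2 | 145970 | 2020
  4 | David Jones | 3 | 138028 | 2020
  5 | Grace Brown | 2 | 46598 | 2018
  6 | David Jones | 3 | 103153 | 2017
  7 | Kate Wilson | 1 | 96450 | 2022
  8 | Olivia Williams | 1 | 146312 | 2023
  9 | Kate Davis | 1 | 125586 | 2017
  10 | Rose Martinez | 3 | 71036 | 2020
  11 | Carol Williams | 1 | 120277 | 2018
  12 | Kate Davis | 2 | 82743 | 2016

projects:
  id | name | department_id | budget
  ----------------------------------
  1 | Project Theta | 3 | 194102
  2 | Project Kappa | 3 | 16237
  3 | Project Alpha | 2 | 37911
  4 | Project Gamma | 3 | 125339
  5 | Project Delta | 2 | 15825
SELECT department_id, COUNT(*) AS n FROM employees GROUP BY department_id HAVING COUNT(*) >= 3

Execution result:
department_id | n
1 | 5
2 | 4
3 | 3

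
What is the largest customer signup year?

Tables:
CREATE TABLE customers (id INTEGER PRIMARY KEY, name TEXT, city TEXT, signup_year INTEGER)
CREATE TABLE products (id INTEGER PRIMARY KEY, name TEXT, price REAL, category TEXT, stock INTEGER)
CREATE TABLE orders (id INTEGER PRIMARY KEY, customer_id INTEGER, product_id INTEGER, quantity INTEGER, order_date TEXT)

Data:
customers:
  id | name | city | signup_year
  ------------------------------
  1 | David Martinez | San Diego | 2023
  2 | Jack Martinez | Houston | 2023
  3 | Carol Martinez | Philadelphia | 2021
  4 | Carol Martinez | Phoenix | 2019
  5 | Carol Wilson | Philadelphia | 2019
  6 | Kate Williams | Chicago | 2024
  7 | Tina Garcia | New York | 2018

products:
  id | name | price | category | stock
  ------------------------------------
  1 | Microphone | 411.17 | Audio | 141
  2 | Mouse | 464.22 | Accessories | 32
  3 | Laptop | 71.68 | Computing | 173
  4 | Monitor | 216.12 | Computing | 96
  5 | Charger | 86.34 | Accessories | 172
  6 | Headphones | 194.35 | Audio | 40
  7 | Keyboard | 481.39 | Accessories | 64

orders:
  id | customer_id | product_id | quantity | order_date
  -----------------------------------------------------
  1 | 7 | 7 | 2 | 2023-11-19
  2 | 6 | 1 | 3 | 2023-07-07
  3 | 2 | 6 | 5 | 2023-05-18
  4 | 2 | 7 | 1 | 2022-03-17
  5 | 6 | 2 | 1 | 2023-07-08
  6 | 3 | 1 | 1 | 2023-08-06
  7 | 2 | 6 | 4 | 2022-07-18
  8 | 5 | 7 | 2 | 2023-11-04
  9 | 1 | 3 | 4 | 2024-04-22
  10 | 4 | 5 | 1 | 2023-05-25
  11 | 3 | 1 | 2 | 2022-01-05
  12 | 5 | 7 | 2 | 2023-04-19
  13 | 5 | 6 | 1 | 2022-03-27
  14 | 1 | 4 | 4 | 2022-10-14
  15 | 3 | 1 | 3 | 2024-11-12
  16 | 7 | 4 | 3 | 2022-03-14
SELECT MAX(signup_year) FROM customers

Execution result:
2024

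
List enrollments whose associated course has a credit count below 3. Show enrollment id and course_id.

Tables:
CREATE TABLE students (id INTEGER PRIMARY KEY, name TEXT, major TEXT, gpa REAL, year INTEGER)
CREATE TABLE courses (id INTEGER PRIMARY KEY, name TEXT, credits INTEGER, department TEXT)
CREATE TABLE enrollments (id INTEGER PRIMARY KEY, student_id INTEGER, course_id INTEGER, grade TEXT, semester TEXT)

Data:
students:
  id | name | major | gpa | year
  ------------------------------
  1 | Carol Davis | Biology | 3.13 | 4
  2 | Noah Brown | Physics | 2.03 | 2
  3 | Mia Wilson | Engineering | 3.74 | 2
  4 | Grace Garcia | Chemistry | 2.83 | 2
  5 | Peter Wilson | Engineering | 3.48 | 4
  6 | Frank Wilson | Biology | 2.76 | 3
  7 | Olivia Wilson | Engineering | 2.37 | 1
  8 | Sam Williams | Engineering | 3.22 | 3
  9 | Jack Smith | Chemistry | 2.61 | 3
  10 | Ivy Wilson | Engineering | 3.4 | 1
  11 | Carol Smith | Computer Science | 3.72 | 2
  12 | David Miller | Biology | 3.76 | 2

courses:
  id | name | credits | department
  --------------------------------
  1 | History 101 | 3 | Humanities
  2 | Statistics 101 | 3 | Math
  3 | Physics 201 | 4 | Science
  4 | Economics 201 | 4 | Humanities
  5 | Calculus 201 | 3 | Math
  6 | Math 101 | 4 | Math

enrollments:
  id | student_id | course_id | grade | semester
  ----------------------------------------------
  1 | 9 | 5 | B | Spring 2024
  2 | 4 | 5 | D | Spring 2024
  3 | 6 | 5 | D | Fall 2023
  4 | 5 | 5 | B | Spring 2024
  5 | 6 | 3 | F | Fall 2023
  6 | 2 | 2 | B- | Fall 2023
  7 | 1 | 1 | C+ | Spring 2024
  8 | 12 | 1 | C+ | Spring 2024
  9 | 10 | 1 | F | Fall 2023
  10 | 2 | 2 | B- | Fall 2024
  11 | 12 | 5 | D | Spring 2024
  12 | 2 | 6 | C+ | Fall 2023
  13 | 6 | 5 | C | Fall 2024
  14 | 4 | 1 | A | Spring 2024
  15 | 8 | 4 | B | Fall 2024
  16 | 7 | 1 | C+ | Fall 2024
SELECT id, course_id FROM enrollments WHERE course_id IN (SELECT id FROM courses WHERE credits < 3)

Execution result:
(no rows)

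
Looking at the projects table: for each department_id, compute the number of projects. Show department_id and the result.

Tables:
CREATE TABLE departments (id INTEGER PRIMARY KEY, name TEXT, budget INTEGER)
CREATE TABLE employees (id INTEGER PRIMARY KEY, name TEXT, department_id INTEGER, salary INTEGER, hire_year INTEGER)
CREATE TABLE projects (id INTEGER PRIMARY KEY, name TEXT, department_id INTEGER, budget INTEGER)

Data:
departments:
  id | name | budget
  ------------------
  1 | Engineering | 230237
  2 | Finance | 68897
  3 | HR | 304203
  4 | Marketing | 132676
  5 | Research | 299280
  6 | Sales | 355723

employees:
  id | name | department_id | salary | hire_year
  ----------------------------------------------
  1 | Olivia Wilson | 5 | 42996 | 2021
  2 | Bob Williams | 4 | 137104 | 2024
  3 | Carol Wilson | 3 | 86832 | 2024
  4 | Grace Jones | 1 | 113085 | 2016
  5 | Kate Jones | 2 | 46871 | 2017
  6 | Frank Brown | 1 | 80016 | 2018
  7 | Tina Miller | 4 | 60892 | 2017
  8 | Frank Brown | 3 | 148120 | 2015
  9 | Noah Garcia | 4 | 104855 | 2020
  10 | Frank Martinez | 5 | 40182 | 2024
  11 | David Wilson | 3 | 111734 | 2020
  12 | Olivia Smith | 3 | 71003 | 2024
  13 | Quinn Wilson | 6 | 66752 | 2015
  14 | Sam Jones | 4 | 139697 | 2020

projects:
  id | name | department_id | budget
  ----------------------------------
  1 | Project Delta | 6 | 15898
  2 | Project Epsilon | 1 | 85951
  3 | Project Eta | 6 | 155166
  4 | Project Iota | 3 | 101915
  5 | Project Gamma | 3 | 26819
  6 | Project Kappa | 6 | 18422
SELECT department_id, COUNT(*) AS n FROM projects GROUP BY department_id

Execution result:
department_id | n
1 | 1
3 | 2
6 | 3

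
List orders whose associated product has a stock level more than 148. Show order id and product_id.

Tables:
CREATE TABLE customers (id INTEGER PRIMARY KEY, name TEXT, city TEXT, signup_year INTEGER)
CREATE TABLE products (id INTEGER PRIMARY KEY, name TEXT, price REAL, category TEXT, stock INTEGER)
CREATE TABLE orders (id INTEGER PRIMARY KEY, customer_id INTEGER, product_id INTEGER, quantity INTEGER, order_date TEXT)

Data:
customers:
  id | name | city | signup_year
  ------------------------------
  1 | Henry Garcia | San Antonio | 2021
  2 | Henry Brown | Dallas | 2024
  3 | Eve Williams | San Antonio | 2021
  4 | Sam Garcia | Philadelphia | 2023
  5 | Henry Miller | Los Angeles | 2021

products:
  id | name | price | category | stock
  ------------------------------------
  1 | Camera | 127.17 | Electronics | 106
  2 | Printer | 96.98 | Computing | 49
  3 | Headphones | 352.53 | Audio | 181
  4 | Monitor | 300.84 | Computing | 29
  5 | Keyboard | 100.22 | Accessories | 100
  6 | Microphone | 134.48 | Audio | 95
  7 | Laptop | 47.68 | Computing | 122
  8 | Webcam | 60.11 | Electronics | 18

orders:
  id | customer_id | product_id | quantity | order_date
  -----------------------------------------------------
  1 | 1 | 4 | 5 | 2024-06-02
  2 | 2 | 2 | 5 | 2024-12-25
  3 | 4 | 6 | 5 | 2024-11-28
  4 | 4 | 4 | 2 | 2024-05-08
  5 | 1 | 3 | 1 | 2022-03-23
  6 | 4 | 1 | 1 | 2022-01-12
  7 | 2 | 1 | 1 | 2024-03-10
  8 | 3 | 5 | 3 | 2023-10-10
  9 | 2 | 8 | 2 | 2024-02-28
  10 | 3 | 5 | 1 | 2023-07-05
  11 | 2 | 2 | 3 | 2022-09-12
SELECT id, product_id FROM orders WHERE product_id IN (SELECT id FROM products WHERE stock > 148)

Execution result:
id | product_id
5 | 3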